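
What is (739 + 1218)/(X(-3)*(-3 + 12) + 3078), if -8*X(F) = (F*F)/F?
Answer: 15656/24651 ≈ 0.63511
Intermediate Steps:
X(F) = -F/8 (X(F) = -F*F/(8*F) = -F²/(8*F) = -F/8)
(739 + 1218)/(X(-3)*(-3 + 12) + 3078) = (739 + 1218)/((-⅛*(-3))*(-3 + 12) + 3078) = 1957/((3/8)*9 + 3078) = 1957/(27/8 + 3078) = 1957/(24651/8) = 1957*(8/24651) = 15656/24651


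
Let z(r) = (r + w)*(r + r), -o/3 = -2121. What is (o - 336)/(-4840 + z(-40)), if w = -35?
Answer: 6027/1160 ≈ 5.1957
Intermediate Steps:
o = 6363 (o = -3*(-2121) = 6363)
z(r) = 2*r*(-35 + r) (z(r) = (r - 35)*(r + r) = (-35 + r)*(2*r) = 2*r*(-35 + r))
(o - 336)/(-4840 + z(-40)) = (6363 - 336)/(-4840 + 2*(-40)*(-35 - 40)) = 6027/(-4840 + 2*(-40)*(-75)) = 6027/(-4840 + 6000) = 6027/1160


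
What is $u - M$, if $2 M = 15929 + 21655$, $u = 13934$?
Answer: $-4858$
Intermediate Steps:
$M = 18792$ ($M = \frac{15929 + 21655}{2} = \frac{1}{2} \cdot 37584 = 18792$)
$u - M = 13934 - 18792 = -4858$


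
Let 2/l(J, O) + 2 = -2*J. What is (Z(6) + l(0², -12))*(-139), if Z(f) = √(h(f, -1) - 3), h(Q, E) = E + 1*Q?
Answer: 139 - 139*√2 ≈ -57.576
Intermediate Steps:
h(Q, E) = E + Q
l(J, O) = 2/(-2 - 2*J)
Z(f) = √(-4 + f) (Z(f) = √((-1 + f) - 3) = √(-4 + f))
(Z(6) + l(0², -12))*(-139) = (√(-4 + 6) - 1/(1 + 0²))*(-139) = (√2 - 1/(1 + 0))*(-139) = (√2 - 1/1)*(-139) = (√2 - 1*1)*(-139) = (√2 - 1)*(-139) = (-1 + √2)*(-139) = 139 - 139*√2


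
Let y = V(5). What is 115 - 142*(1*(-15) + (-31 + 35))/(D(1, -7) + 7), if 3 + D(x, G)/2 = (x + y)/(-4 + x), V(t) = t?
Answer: -1217/3 ≈ -405.67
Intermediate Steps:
y = 5
D(x, G) = -6 + 2*(5 + x)/(-4 + x) (D(x, G) = -6 + 2*((x + 5)/(-4 + x)) = -6 + 2*((5 + x)/(-4 + x)) = -6 + 2*(5 + x)/(-4 + x))
115 - 142*(1*(-15) + (-31 + 35))/(D(1, -7) + 7) = 115 - 142*(1*(-15) + (-31 + 35))/(2*(17 - 2*1)/(-4 + 1) + 7) = 115 - 142*(-15 + 4)/(2*(17 - 2)/(-3) + 7) = 115 - (-1562)/(2*(-⅓)*15 + 7) = 115 - (-1562)/(-10 + 7) = 115 - (-1562)/(-3) = 115 - (-1562)*(-1)/3 = 115 - 142*11/3 = 115 - 1562/3 = -1217/3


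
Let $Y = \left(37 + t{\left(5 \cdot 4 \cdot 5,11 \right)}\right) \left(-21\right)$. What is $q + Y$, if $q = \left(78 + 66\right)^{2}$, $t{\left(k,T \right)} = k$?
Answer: $17859$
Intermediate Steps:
$Y = -2877$ ($Y = \left(37 + 5 \cdot 4 \cdot 5\right) \left(-21\right) = \left(37 + 20 \cdot 5\right) \left(-21\right) = \left(37 + 100\right) \left(-21\right) = 137 \left(-21\right) = -2877$)
$q = 20736$ ($q = 144^{2} = 20736$)
$q + Y = 20736 - 2877 = 17859$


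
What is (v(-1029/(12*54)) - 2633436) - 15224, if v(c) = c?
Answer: -572110903/216 ≈ -2.6487e+6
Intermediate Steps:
(v(-1029/(12*54)) - 2633436) - 15224 = (-1029/(12*54) - 2633436) - 15224 = (-1029/648 - 2633436) - 15224 = (-1029*1/648 - 2633436) - 15224 = (-343/216 - 2633436) - 15224 = -568822519/216 - 15224 = -572110903/216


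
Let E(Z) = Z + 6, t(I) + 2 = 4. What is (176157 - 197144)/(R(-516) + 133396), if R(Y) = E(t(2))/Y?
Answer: -2707323/17208082 ≈ -0.15733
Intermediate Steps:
t(I) = 2 (t(I) = -2 + 4 = 2)
E(Z) = 6 + Z
R(Y) = 8/Y (R(Y) = (6 + 2)/Y = 8/Y)
(176157 - 197144)/(R(-516) + 133396) = (176157 - 197144)/(8/(-516) + 133396) = -20987/(8*(-1/516) + 133396) = -20987/(-2/129 + 133396) = -20987/17208082/129 = -20987*129/17208082 = -2707323/17208082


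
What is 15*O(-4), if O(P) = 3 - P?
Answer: 105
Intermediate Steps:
15*O(-4) = 15*(3 - 1*(-4)) = 15*(3 + 4) = 15*7 = 105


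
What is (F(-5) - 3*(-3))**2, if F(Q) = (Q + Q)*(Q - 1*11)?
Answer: 28561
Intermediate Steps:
F(Q) = 2*Q*(-11 + Q) (F(Q) = (2*Q)*(Q - 11) = (2*Q)*(-11 + Q) = 2*Q*(-11 + Q))
(F(-5) - 3*(-3))**2 = (2*(-5)*(-11 - 5) - 3*(-3))**2 = (2*(-5)*(-16) + 9)**2 = (160 + 9)**2 = 169**2 = 28561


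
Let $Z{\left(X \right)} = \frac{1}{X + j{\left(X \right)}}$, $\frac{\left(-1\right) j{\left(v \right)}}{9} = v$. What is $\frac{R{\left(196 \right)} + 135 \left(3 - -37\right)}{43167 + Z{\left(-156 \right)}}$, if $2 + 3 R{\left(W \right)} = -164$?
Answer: $\frac{6670144}{53872417} \approx 0.12381$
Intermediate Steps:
$R{\left(W \right)} = - \frac{166}{3}$ ($R{\left(W \right)} = - \frac{2}{3} + \frac{1}{3} \left(-164\right) = - \frac{2}{3} - \frac{164}{3} = - \frac{166}{3}$)
$j{\left(v \right)} = - 9 v$
$Z{\left(X \right)} = - \frac{1}{8 X}$ ($Z{\left(X \right)} = \frac{1}{X - 9 X} = \frac{1}{\left(-8\right) X} = - \frac{1}{8 X}$)
$\frac{R{\left(196 \right)} + 135 \left(3 - -37\right)}{43167 + Z{\left(-156 \right)}} = \frac{- \frac{166}{3} + 135 \left(3 - -37\right)}{43167 - \frac{1}{8 \left(-156\right)}} = \frac{- \frac{166}{3} + 135 \left(3 + 37\right)}{43167 - - \frac{1}{1248}} = \frac{- \frac{166}{3} + 135 \cdot 40}{43167 + \frac{1}{1248}} = \frac{- \frac{166}{3} + 5400}{\frac{53872417}{1248}} = \frac{16034}{3} \cdot \frac{1248}{53872417} = \frac{6670144}{53872417}$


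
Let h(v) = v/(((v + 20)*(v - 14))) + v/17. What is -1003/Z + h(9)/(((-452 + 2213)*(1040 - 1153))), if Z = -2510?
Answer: 32799093781/82079969330 ≈ 0.39960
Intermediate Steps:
h(v) = v/17 + v/((-14 + v)*(20 + v)) (h(v) = v/(((20 + v)*(-14 + v))) + v*(1/17) = v/(((-14 + v)*(20 + v))) + v/17 = v*(1/((-14 + v)*(20 + v))) + v/17 = v/((-14 + v)*(20 + v)) + v/17 = v/17 + v/((-14 + v)*(20 + v)))
-1003/Z + h(9)/(((-452 + 2213)*(1040 - 1153))) = -1003/(-2510) + ((1/17)*9*(-263 + 9² + 6*9)/(-280 + 9² + 6*9))/(((-452 + 2213)*(1040 - 1153))) = -1003*(-1/2510) + ((1/17)*9*(-263 + 81 + 54)/(-280 + 81 + 54))/((1761*(-113))) = 1003/2510 + ((1/17)*9*(-128)/(-145))/(-198993) = 1003/2510 + ((1/17)*9*(-1/145)*(-128))*(-1/198993) = 1003/2510 + (1152/2465)*(-1/198993) = 1003/2510 - 384/163505915 = 32799093781/82079969330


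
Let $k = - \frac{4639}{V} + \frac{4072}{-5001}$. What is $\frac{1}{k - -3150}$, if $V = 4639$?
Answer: $\frac{5001}{15744077} \approx 0.00031764$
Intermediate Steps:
$k = - \frac{9073}{5001}$ ($k = - \frac{4639}{4639} + \frac{4072}{-5001} = \left(-4639\right) \frac{1}{4639} + 4072 \left(- \frac{1}{5001}\right) = -1 - \frac{4072}{5001} = - \frac{9073}{5001} \approx -1.8142$)
$\frac{1}{k - -3150} = \frac{1}{- \frac{9073}{5001} - -3150} = \frac{1}{- \frac{9073}{5001} + 3150} = \frac{1}{\frac{15744077}{5001}} = \frac{5001}{15744077}$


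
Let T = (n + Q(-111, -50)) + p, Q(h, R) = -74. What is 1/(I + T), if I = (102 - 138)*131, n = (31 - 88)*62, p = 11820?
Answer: 1/3496 ≈ 0.00028604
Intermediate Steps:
n = -3534 (n = -57*62 = -3534)
I = -4716 (I = -36*131 = -4716)
T = 8212 (T = (-3534 - 74) + 11820 = -3608 + 11820 = 8212)
1/(I + T) = 1/(-4716 + 8212) = 1/3496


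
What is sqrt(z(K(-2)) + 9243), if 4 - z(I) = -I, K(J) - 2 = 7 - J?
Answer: sqrt(9258) ≈ 96.219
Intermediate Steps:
K(J) = 9 - J (K(J) = 2 + (7 - J) = 9 - J)
z(I) = 4 + I (z(I) = 4 - (-1)*I = 4 + I)
sqrt(z(K(-2)) + 9243) = sqrt((4 + (9 - 1*(-2))) + 9243) = sqrt((4 + (9 + 2)) + 9243) = sqrt((4 + 11) + 9243) = sqrt(15 + 9243) = sqrt(9258)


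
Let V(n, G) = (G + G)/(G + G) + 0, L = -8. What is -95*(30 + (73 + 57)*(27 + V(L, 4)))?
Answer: -348650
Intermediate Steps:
V(n, G) = 1 (V(n, G) = (2*G)/((2*G)) + 0 = (2*G)*(1/(2*G)) + 0 = 1 + 0 = 1)
-95*(30 + (73 + 57)*(27 + V(L, 4))) = -95*(30 + (73 + 57)*(27 + 1)) = -95*(30 + 130*28) = -95*(30 + 3640) = -95*3670 = -348650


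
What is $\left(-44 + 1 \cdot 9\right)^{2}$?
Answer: $1225$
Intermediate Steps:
$\left(-44 + 1 \cdot 9\right)^{2} = \left(-44 + 9\right)^{2} = \left(-35\right)^{2} = 1225$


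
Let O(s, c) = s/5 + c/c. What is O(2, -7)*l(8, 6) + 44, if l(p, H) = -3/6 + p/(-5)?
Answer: 2053/50 ≈ 41.060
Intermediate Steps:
l(p, H) = -1/2 - p/5 (l(p, H) = -3*1/6 + p*(-1/5) = -1/2 - p/5)
O(s, c) = 1 + s/5 (O(s, c) = s*(1/5) + 1 = s/5 + 1 = 1 + s/5)
O(2, -7)*l(8, 6) + 44 = (1 + (1/5)*2)*(-1/2 - 1/5*8) + 44 = (1 + 2/5)*(-1/2 - 8/5) + 44 = (7/5)*(-21/10) + 44 = -147/50 + 44 = 2053/50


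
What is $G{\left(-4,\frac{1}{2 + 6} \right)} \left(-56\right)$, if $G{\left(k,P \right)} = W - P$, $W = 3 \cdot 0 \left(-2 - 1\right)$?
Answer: $7$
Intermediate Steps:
$W = 0$ ($W = 0 \left(-3\right) = 0$)
$G{\left(k,P \right)} = - P$ ($G{\left(k,P \right)} = 0 - P = - P$)
$G{\left(-4,\frac{1}{2 + 6} \right)} \left(-56\right) = - \frac{1}{2 + 6} \left(-56\right) = - \frac{1}{8} \left(-56\right) = \left(-1\right) \frac{1}{8} \left(-56\right) = \left(- \frac{1}{8}\right) \left(-56\right) = 7$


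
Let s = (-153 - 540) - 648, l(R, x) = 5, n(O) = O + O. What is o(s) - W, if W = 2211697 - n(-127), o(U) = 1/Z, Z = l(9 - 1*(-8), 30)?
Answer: -11059754/5 ≈ -2.2120e+6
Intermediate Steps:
n(O) = 2*O
Z = 5
s = -1341 (s = -693 - 648 = -1341)
o(U) = ⅕ (o(U) = 1/5 = ⅕)
W = 2211951 (W = 2211697 - 2*(-127) = 2211697 - 1*(-254) = 2211697 + 254 = 2211951)
o(s) - W = ⅕ - 1*2211951 = ⅕ - 2211951 = -11059754/5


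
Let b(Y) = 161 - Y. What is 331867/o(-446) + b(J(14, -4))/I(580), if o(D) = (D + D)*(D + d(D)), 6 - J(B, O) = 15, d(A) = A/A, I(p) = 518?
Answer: 119693453/102807460 ≈ 1.1642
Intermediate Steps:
d(A) = 1
J(B, O) = -9 (J(B, O) = 6 - 1*15 = 6 - 15 = -9)
o(D) = 2*D*(1 + D) (o(D) = (D + D)*(D + 1) = (2*D)*(1 + D) = 2*D*(1 + D))
331867/o(-446) + b(J(14, -4))/I(580) = 331867/((2*(-446)*(1 - 446))) + (161 - 1*(-9))/518 = 331867/((2*(-446)*(-445))) + (161 + 9)*(1/518) = 331867/396940 + 170*(1/518) = 331867*(1/396940) + 85/259 = 331867/396940 + 85/259 = 119693453/102807460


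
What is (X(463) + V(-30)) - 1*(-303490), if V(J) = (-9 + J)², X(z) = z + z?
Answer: 305937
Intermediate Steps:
X(z) = 2*z
(X(463) + V(-30)) - 1*(-303490) = (2*463 + (-9 - 30)²) - 1*(-303490) = (926 + (-39)²) + 303490 = (926 + 1521) + 303490 = 2447 + 303490 = 305937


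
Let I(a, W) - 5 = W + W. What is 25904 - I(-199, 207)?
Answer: 25485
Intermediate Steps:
I(a, W) = 5 + 2*W (I(a, W) = 5 + (W + W) = 5 + 2*W)
25904 - I(-199, 207) = 25904 - (5 + 2*207) = 25904 - (5 + 414) = 25904 - 1*419 = 25904 - 419 = 25485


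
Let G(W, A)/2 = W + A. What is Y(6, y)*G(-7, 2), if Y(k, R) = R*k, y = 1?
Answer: -60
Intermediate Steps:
G(W, A) = 2*A + 2*W (G(W, A) = 2*(W + A) = 2*(A + W) = 2*A + 2*W)
Y(6, y)*G(-7, 2) = (1*6)*(2*2 + 2*(-7)) = 6*(4 - 14) = 6*(-10) = -60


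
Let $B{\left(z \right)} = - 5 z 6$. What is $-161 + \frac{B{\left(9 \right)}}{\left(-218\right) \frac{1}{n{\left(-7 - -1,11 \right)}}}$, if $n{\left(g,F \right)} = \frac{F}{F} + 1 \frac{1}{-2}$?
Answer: $- \frac{34963}{218} \approx -160.38$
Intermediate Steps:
$n{\left(g,F \right)} = \frac{1}{2}$ ($n{\left(g,F \right)} = 1 + 1 \left(- \frac{1}{2}\right) = 1 - \frac{1}{2} = \frac{1}{2}$)
$B{\left(z \right)} = - 30 z$
$-161 + \frac{B{\left(9 \right)}}{\left(-218\right) \frac{1}{n{\left(-7 - -1,11 \right)}}} = -161 + \frac{\left(-30\right) 9}{\left(-218\right) \frac{1}{\frac{1}{2}}} = -161 + \frac{1}{\left(-218\right) 2} \left(-270\right) = -161 + \frac{1}{-436} \left(-270\right) = -161 - - \frac{135}{218} = -161 + \frac{135}{218} = - \frac{34963}{218}$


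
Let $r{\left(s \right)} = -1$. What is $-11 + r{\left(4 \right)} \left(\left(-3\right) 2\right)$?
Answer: $-5$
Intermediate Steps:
$-11 + r{\left(4 \right)} \left(\left(-3\right) 2\right) = -11 - \left(-3\right) 2 = -11 - -6 = -11 + 6 = -5$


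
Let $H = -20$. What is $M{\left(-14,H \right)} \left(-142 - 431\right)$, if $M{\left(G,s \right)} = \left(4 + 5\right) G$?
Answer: $72198$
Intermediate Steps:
$M{\left(G,s \right)} = 9 G$
$M{\left(-14,H \right)} \left(-142 - 431\right) = 9 \left(-14\right) \left(-142 - 431\right) = \left(-126\right) \left(-573\right) = 72198$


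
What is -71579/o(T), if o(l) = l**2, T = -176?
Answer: -71579/30976 ≈ -2.3108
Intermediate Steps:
-71579/o(T) = -71579/((-176)**2) = -71579/30976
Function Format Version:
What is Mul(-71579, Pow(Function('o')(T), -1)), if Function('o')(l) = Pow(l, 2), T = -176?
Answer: Rational(-71579, 30976) ≈ -2.3108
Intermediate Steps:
Mul(-71579, Pow(Function('o')(T), -1)) = Mul(-71579, Pow(Pow(-176, 2), -1)) = Mul(-71579, Pow(30976, -1)) = Mul(-71579, Rational(1, 30976)) = Rational(-71579, 30976)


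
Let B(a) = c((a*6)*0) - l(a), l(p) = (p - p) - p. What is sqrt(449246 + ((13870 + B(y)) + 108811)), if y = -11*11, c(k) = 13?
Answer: sqrt(571819) ≈ 756.19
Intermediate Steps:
l(p) = -p (l(p) = 0 - p = -p)
y = -121
B(a) = 13 + a (B(a) = 13 - (-1)*a = 13 + a)
sqrt(449246 + ((13870 + B(y)) + 108811)) = sqrt(449246 + ((13870 + (13 - 121)) + 108811)) = sqrt(449246 + ((13870 - 108) + 108811)) = sqrt(449246 + (13762 + 108811)) = sqrt(449246 + 122573) = sqrt(571819)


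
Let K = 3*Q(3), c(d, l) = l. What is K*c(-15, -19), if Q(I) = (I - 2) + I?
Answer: -228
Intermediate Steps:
Q(I) = -2 + 2*I (Q(I) = (-2 + I) + I = -2 + 2*I)
K = 12 (K = 3*(-2 + 2*3) = 3*(-2 + 6) = 3*4 = 12)
K*c(-15, -19) = 12*(-19) = -228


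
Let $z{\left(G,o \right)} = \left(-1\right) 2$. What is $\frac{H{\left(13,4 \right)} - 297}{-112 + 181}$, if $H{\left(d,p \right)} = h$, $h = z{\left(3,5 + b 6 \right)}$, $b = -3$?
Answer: $- \frac{13}{3} \approx -4.3333$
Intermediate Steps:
$z{\left(G,o \right)} = -2$
$h = -2$
$H{\left(d,p \right)} = -2$
$\frac{H{\left(13,4 \right)} - 297}{-112 + 181} = \frac{-2 - 297}{-112 + 181} = - \frac{299}{69} = \left(-299\right) \frac{1}{69} = - \frac{13}{3}$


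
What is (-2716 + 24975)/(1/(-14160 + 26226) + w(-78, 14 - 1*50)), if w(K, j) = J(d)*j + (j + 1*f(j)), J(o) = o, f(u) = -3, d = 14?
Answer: -268577094/6551837 ≈ -40.993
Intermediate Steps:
w(K, j) = -3 + 15*j (w(K, j) = 14*j + (j + 1*(-3)) = 14*j + (j - 3) = 14*j + (-3 + j) = -3 + 15*j)
(-2716 + 24975)/(1/(-14160 + 26226) + w(-78, 14 - 1*50)) = (-2716 + 24975)/(1/(-14160 + 26226) + (-3 + 15*(14 - 1*50))) = 22259/(1/12066 + (-3 + 15*(14 - 50))) = 22259/(1/12066 + (-3 + 15*(-36))) = 22259/(1/12066 + (-3 - 540)) = 22259/(1/12066 - 543) = 22259/(-6551837/12066) = 22259*(-12066/6551837) = -268577094/6551837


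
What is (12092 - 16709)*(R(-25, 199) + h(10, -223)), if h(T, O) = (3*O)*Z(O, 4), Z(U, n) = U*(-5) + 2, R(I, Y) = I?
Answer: 3450274866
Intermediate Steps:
Z(U, n) = 2 - 5*U (Z(U, n) = -5*U + 2 = 2 - 5*U)
h(T, O) = 3*O*(2 - 5*O) (h(T, O) = (3*O)*(2 - 5*O) = 3*O*(2 - 5*O))
(12092 - 16709)*(R(-25, 199) + h(10, -223)) = (12092 - 16709)*(-25 + 3*(-223)*(2 - 5*(-223))) = -4617*(-25 + 3*(-223)*(2 + 1115)) = -4617*(-25 + 3*(-223)*1117) = -4617*(-25 - 747273) = -4617*(-747298) = 3450274866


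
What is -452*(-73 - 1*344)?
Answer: 188484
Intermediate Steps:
-452*(-73 - 1*344) = -452*(-73 - 344) = -452*(-417) = 188484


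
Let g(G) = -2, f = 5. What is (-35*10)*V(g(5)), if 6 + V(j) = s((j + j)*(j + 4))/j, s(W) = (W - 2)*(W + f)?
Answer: 7350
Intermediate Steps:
s(W) = (-2 + W)*(5 + W) (s(W) = (W - 2)*(W + 5) = (-2 + W)*(5 + W))
V(j) = -6 + (-10 + 4*j²*(4 + j)² + 6*j*(4 + j))/j (V(j) = -6 + (-10 + ((j + j)*(j + 4))² + 3*((j + j)*(j + 4)))/j = -6 + (-10 + ((2*j)*(4 + j))² + 3*((2*j)*(4 + j)))/j = -6 + (-10 + (2*j*(4 + j))² + 3*(2*j*(4 + j)))/j = -6 + (-10 + 4*j²*(4 + j)² + 6*j*(4 + j))/j)
(-35*10)*V(g(5)) = (-35*10)*(18 - 10/(-2) + 4*(-2)³ + 32*(-2)² + 70*(-2)) = -350*(18 - 10*(-½) + 4*(-8) + 32*4 - 140) = -350*(18 + 5 - 32 + 128 - 140) = -350*(-21) = 7350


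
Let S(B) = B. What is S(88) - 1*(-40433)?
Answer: 40521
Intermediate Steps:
S(88) - 1*(-40433) = 88 - 1*(-40433) = 88 + 40433 = 40521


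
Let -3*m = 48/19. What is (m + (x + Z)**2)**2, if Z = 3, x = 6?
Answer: 2319529/361 ≈ 6425.3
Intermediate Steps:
m = -16/19 ≈ -0.84210
(m + (x + Z)**2)**2 = (-16/19 + (6 + 3)**2)**2 = (-16/19 + 9**2)**2 = (-16/19 + 81)**2 = (1523/19)**2 = 2319529/361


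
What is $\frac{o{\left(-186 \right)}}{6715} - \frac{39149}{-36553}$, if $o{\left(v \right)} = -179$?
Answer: $\frac{23303868}{22313945} \approx 1.0444$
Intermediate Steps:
$\frac{o{\left(-186 \right)}}{6715} - \frac{39149}{-36553} = - \frac{179}{6715} - \frac{39149}{-36553} = \left(-179\right) \frac{1}{6715} - - \frac{3559}{3323} = - \frac{179}{6715} + \frac{3559}{3323} = \frac{23303868}{22313945}$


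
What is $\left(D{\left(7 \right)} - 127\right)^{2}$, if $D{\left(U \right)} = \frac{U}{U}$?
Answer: $15876$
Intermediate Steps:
$D{\left(U \right)} = 1$
$\left(D{\left(7 \right)} - 127\right)^{2} = \left(1 - 127\right)^{2} = \left(-126\right)^{2} = 15876$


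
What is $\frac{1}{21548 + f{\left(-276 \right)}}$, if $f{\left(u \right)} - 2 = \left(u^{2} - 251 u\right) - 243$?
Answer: $\frac{1}{166759} \approx 5.9967 \cdot 10^{-6}$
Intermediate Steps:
$f{\left(u \right)} = -241 + u^{2} - 251 u$ ($f{\left(u \right)} = 2 - \left(243 - u^{2} + 251 u\right) = -241 + u^{2} - 251 u$)
$\frac{1}{21548 + f{\left(-276 \right)}} = \frac{1}{21548 - \left(-69035 - 76176\right)} = \frac{1}{21548 + \left(-241 + 76176 + 69276\right)} = \frac{1}{21548 + 145211} = \frac{1}{166759}$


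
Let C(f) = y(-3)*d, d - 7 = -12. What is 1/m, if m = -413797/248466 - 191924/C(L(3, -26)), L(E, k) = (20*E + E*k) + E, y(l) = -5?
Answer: -6211650/47696933509 ≈ -0.00013023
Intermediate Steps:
d = -5 (d = 7 - 12 = -5)
L(E, k) = 21*E + E*k
C(f) = 25 (C(f) = -5*(-5) = 25)
m = -47696933509/6211650 (m = -413797/248466 - 191924/25 = -47696933509/6211650 ≈ -7678.6)
1/m = 1/(-47696933509/6211650) = -6211650/47696933509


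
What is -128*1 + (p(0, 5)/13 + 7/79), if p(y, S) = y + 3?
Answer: -131128/1027 ≈ -127.68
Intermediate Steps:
p(y, S) = 3 + y
-128*1 + (p(0, 5)/13 + 7/79) = -128*1 + ((3 + 0)/13 + 7/79) = -128 + (3*(1/13) + 7*(1/79)) = -128 + (3/13 + 7/79) = -128 + 328/1027 = -131128/1027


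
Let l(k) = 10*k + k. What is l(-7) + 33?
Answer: -44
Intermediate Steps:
l(k) = 11*k
l(-7) + 33 = 11*(-7) + 33 = -77 + 33 = -44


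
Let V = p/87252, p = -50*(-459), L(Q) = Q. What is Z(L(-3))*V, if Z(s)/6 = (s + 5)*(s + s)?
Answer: -137700/7271 ≈ -18.938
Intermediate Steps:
p = 22950
V = 3825/14542 (V = 22950/87252 = 22950*(1/87252) = 3825/14542 ≈ 0.26303)
Z(s) = 12*s*(5 + s) (Z(s) = 6*((s + 5)*(s + s)) = 6*((5 + s)*(2*s)) = 6*(2*s*(5 + s)) = 12*s*(5 + s))
Z(L(-3))*V = (12*(-3)*(5 - 3))*(3825/14542) = (12*(-3)*2)*(3825/14542) = -72*3825/14542 = -137700/7271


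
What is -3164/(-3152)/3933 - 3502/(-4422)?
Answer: 1809485035/2284113348 ≈ 0.79220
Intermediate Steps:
-3164/(-3152)/3933 - 3502/(-4422) = -3164*(-1/3152)*(1/3933) - 3502*(-1/4422) = (791/788)*(1/3933) + 1751/2211 = 791/3099204 + 1751/2211 = 1809485035/2284113348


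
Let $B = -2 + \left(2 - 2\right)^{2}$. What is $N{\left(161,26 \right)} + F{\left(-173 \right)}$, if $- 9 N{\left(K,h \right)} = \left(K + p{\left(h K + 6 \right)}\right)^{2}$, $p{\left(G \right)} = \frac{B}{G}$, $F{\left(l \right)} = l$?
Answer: $- \frac{13412901593}{4393216} \approx -3053.1$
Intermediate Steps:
$B = -2$ ($B = -2 + 0^{2} = -2 + 0 = -2$)
$p{\left(G \right)} = - \frac{2}{G}$
$N{\left(K,h \right)} = - \frac{\left(K - \frac{2}{6 + K h}\right)^{2}}{9}$ ($N{\left(K,h \right)} = - \frac{\left(K - \frac{2}{h K + 6}\right)^{2}}{9} = - \frac{\left(K - \frac{2}{K h + 6}\right)^{2}}{9} = - \frac{\left(K - \frac{2}{6 + K h}\right)^{2}}{9}$)
$N{\left(161,26 \right)} + F{\left(-173 \right)} = - \frac{\left(-2 + 161 \left(6 + 161 \cdot 26\right)\right)^{2}}{9 \left(6 + 161 \cdot 26\right)^{2}} - 173 = - \frac{\left(-2 + 161 \left(6 + 4186\right)\right)^{2}}{9 \left(6 + 4186\right)^{2}} - 173 = - \frac{\left(-2 + 161 \cdot 4192\right)^{2}}{9 \cdot 17572864} - 173 = \left(- \frac{1}{9}\right) \left(-2 + 674912\right)^{2} \cdot \frac{1}{17572864} - 173 = \left(- \frac{1}{9}\right) 674910^{2} \cdot \frac{1}{17572864} - 173 = \left(- \frac{1}{9}\right) 455503508100 \cdot \frac{1}{17572864} - 173 = - \frac{12652875225}{4393216} - 173 = - \frac{13412901593}{4393216}$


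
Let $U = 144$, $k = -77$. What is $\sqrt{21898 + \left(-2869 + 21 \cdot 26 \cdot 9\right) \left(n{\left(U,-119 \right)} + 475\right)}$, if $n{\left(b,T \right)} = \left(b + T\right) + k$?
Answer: $\sqrt{886933} \approx 941.77$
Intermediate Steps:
$n{\left(b,T \right)} = -77 + T + b$ ($n{\left(b,T \right)} = \left(b + T\right) - 77 = \left(T + b\right) - 77 = -77 + T + b$)
$\sqrt{21898 + \left(-2869 + 21 \cdot 26 \cdot 9\right) \left(n{\left(U,-119 \right)} + 475\right)} = \sqrt{21898 + \left(-2869 + 21 \cdot 26 \cdot 9\right) \left(\left(-77 - 119 + 144\right) + 475\right)} = \sqrt{21898 + \left(-2869 + 546 \cdot 9\right) \left(-52 + 475\right)} = \sqrt{21898 + \left(-2869 + 4914\right) 423} = \sqrt{21898 + 2045 \cdot 423} = \sqrt{21898 + 865035} = \sqrt{886933}$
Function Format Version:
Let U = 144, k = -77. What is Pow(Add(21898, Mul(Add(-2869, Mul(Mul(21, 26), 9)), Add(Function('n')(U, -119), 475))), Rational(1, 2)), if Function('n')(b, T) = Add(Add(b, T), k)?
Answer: Pow(886933, Rational(1, 2)) ≈ 941.77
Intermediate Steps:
Function('n')(b, T) = Add(-77, T, b) (Function('n')(b, T) = Add(Add(b, T), -77) = Add(Add(T, b), -77) = Add(-77, T, b))
Pow(Add(21898, Mul(Add(-2869, Mul(Mul(21, 26), 9)), Add(Function('n')(U, -119), 475))), Rational(1, 2)) = Pow(Add(21898, Mul(Add(-2869, Mul(Mul(21, 26), 9)), Add(Add(-77, -119, 144), 475))), Rational(1, 2)) = Pow(Add(21898, Mul(Add(-2869, Mul(546, 9)), Add(-52, 475))), Rational(1, 2)) = Pow(Add(21898, Mul(Add(-2869, 4914), 423)), Rational(1, 2)) = Pow(Add(21898, Mul(2045, 423)), Rational(1, 2)) = Pow(Add(21898, 865035), Rational(1, 2)) = Pow(886933, Rational(1, 2))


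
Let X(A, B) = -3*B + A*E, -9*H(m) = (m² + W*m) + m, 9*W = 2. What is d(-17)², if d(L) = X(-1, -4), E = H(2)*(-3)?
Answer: 70756/729 ≈ 97.059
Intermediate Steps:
W = 2/9 (W = (⅑)*2 = 2/9 ≈ 0.22222)
H(m) = -11*m/81 - m²/9 (H(m) = -((m² + 2*m/9) + m)/9 = -(m² + 11*m/9)/9 = -11*m/81 - m²/9)
E = 58/27 (E = -1/81*2*(11 + 9*2)*(-3) = -1/81*2*(11 + 18)*(-3) = -1/81*2*29*(-3) = -58/81*(-3) = 58/27 ≈ 2.1481)
X(A, B) = -3*B + 58*A/27 (X(A, B) = -3*B + A*(58/27) = -3*B + 58*A/27)
d(L) = 266/27 (d(L) = -3*(-4) + (58/27)*(-1) = 12 - 58/27 = 266/27)
d(-17)² = (266/27)² = 70756/729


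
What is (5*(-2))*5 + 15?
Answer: -35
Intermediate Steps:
(5*(-2))*5 + 15 = -10*5 + 15 = -50 + 15 = -35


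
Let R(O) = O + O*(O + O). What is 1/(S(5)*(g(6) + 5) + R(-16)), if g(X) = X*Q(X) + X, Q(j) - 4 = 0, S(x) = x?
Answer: 1/671 ≈ 0.0014903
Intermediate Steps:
Q(j) = 4 (Q(j) = 4 + 0 = 4)
R(O) = O + 2*O² (R(O) = O + O*(2*O) = O + 2*O²)
g(X) = 5*X (g(X) = X*4 + X = 4*X + X = 5*X)
1/(S(5)*(g(6) + 5) + R(-16)) = 1/(5*(5*6 + 5) - 16*(1 + 2*(-16))) = 1/(5*(30 + 5) - 16*(1 - 32)) = 1/(5*35 - 16*(-31)) = 1/(175 + 496) = 1/671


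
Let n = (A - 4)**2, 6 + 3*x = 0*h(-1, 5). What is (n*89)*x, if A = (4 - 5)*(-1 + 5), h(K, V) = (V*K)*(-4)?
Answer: -11392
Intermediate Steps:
h(K, V) = -4*K*V (h(K, V) = (K*V)*(-4) = -4*K*V)
A = -4 (A = -1*4 = -4)
x = -2 (x = -2 + (0*(-4*(-1)*5))/3 = -2 + (0*20)/3 = -2 + (1/3)*0 = -2 + 0 = -2)
n = 64 (n = (-4 - 4)**2 = (-8)**2 = 64)
(n*89)*x = (64*89)*(-2) = 5696*(-2) = -11392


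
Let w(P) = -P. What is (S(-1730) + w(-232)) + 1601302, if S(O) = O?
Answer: 1599804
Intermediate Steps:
(S(-1730) + w(-232)) + 1601302 = (-1730 - 1*(-232)) + 1601302 = (-1730 + 232) + 1601302 = -1498 + 1601302 = 1599804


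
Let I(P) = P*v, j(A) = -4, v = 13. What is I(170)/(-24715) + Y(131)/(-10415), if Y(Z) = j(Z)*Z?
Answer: -2013298/51481345 ≈ -0.039107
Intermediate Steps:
I(P) = 13*P (I(P) = P*13 = 13*P)
Y(Z) = -4*Z
I(170)/(-24715) + Y(131)/(-10415) = (13*170)/(-24715) - 4*131/(-10415) = 2210*(-1/24715) - 524*(-1/10415) = -442/4943 + 524/10415 = -2013298/51481345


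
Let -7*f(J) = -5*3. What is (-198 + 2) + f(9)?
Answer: -1357/7 ≈ -193.86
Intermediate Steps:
f(J) = 15/7 (f(J) = -(-5)*3/7 = -⅐*(-15) = 15/7)
(-198 + 2) + f(9) = (-198 + 2) + 15/7 = -196 + 15/7 = -1357/7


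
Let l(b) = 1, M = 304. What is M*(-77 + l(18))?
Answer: -23104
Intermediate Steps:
M*(-77 + l(18)) = 304*(-77 + 1) = 304*(-76) = -23104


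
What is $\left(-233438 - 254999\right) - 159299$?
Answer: $-647736$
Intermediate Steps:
$\left(-233438 - 254999\right) - 159299 = -488437 - 159299 = -647736$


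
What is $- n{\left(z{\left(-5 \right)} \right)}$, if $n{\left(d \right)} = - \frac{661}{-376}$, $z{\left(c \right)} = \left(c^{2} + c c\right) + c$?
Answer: $- \frac{661}{376} \approx -1.758$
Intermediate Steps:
$z{\left(c \right)} = c + 2 c^{2}$ ($z{\left(c \right)} = \left(c^{2} + c^{2}\right) + c = 2 c^{2} + c = c + 2 c^{2}$)
$n{\left(d \right)} = \frac{661}{376}$ ($n{\left(d \right)} = \left(-661\right) \left(- \frac{1}{376}\right) = \frac{661}{376}$)
$- n{\left(z{\left(-5 \right)} \right)} = \left(-1\right) \frac{661}{376} = - \frac{661}{376}$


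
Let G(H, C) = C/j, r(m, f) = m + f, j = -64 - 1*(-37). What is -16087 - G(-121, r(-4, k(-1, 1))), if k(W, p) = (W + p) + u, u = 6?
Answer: -434347/27 ≈ -16087.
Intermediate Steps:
k(W, p) = 6 + W + p (k(W, p) = (W + p) + 6 = 6 + W + p)
j = -27 (j = -64 + 37 = -27)
r(m, f) = f + m
G(H, C) = -C/27 (G(H, C) = C/(-27) = C*(-1/27) = -C/27)
-16087 - G(-121, r(-4, k(-1, 1))) = -16087 - (-1)*((6 - 1 + 1) - 4)/27 = -16087 - (-1)*(6 - 4)/27 = -16087 - (-1)*2/27 = -16087 - 1*(-2/27) = -16087 + 2/27 = -434347/27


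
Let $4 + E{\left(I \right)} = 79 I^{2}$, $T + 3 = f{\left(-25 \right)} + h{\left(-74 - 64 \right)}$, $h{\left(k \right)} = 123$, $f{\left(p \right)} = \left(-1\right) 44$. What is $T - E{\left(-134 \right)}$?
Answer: $-1418444$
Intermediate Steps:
$f{\left(p \right)} = -44$
$T = 76$ ($T = -3 + \left(-44 + 123\right) = -3 + 79 = 76$)
$E{\left(I \right)} = -4 + 79 I^{2}$
$T - E{\left(-134 \right)} = 76 - \left(-4 + 79 \left(-134\right)^{2}\right) = 76 - \left(-4 + 79 \cdot 17956\right) = 76 - \left(-4 + 1418524\right) = 76 - 1418520 = -1418444$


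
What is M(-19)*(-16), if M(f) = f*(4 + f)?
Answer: -4560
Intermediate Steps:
M(-19)*(-16) = -19*(4 - 19)*(-16) = -19*(-15)*(-16) = 285*(-16) = -4560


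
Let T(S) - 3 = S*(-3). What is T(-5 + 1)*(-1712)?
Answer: -25680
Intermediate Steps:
T(S) = 3 - 3*S (T(S) = 3 + S*(-3) = 3 - 3*S)
T(-5 + 1)*(-1712) = (3 - 3*(-5 + 1))*(-1712) = (3 - 3*(-4))*(-1712) = (3 + 12)*(-1712) = 15*(-1712) = -25680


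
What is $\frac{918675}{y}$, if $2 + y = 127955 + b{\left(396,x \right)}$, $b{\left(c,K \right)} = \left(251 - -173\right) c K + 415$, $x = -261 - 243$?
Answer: $- \frac{918675}{84495248} \approx -0.010872$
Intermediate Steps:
$x = -504$
$b{\left(c,K \right)} = 415 + 424 K c$ ($b{\left(c,K \right)} = \left(251 + 173\right) c K + 415 = 424 c K + 415 = 424 K c + 415 = 415 + 424 K c$)
$y = -84495248$ ($y = -2 + \left(127955 + \left(415 + 424 \left(-504\right) 396\right)\right) = -2 + \left(127955 + \left(415 - 84623616\right)\right) = -2 + \left(127955 - 84623201\right) = -2 - 84495246 = -84495248$)
$\frac{918675}{y} = \frac{918675}{-84495248} = 918675 \left(- \frac{1}{84495248}\right) = - \frac{918675}{84495248}$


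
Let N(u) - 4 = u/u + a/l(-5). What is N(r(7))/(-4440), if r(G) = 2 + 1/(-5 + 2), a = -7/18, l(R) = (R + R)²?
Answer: -8993/7992000 ≈ -0.0011253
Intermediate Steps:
l(R) = 4*R² (l(R) = (2*R)² = 4*R²)
a = -7/18 (a = -7*1/18 = -7/18 ≈ -0.38889)
r(G) = 5/3 (r(G) = 2 + 1/(-3) = 2 - ⅓ = 5/3)
N(u) = 8993/1800 (N(u) = 4 + (u/u - 7/(18*(4*(-5)²))) = 4 + (1 - 7/(18*(4*25))) = 4 + (1 - 7/18/100) = 4 + (1 - 7/18*1/100) = 4 + (1 - 7/1800) = 4 + 1793/1800 = 8993/1800)
N(r(7))/(-4440) = (8993/1800)/(-4440) = (8993/1800)*(-1/4440) = -8993/7992000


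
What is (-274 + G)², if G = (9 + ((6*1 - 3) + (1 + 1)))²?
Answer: 6084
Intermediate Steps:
G = 196 (G = (9 + ((6 - 3) + 2))² = (9 + (3 + 2))² = (9 + 5)² = 14² = 196)
(-274 + G)² = (-274 + 196)² = (-78)² = 6084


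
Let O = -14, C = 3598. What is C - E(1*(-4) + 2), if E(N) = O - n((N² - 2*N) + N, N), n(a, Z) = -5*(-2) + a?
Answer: 3628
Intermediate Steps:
n(a, Z) = 10 + a
E(N) = -24 + N - N² (E(N) = -14 - (10 + ((N² - 2*N) + N)) = -14 - (10 + (N² - N)) = -14 - (10 + N² - N) = -14 + (-10 + N - N²) = -24 + N - N²)
C - E(1*(-4) + 2) = 3598 - (-24 + (1*(-4) + 2) - (1*(-4) + 2)²) = 3598 - (-24 + (-4 + 2) - (-4 + 2)²) = 3598 - (-24 - 2 - 1*(-2)²) = 3598 - (-24 - 2 - 1*4) = 3598 - (-24 - 2 - 4) = 3598 - 1*(-30) = 3598 + 30 = 3628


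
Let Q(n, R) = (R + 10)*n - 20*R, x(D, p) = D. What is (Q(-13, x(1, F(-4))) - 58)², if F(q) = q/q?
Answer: 48841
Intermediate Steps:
F(q) = 1
Q(n, R) = -20*R + n*(10 + R) (Q(n, R) = (10 + R)*n - 20*R = n*(10 + R) - 20*R = -20*R + n*(10 + R))
(Q(-13, x(1, F(-4))) - 58)² = ((-20*1 + 10*(-13) + 1*(-13)) - 58)² = ((-20 - 130 - 13) - 58)² = (-163 - 58)² = (-221)² = 48841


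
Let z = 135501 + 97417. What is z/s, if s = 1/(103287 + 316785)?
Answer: 97842330096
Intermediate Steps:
s = 1/420072 ≈ 2.3805e-6
z = 232918
z/s = 232918/(1/420072) = 232918*420072 = 97842330096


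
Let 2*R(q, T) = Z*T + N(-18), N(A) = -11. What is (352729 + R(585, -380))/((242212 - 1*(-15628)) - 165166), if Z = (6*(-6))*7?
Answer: 801207/185348 ≈ 4.3227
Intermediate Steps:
Z = -252 (Z = -36*7 = -252)
R(q, T) = -11/2 - 126*T (R(q, T) = (-252*T - 11)/2 = (-11 - 252*T)/2 = -11/2 - 126*T)
(352729 + R(585, -380))/((242212 - 1*(-15628)) - 165166) = (352729 + (-11/2 - 126*(-380)))/((242212 - 1*(-15628)) - 165166) = (352729 + (-11/2 + 47880))/((242212 + 15628) - 165166) = (352729 + 95749/2)/(257840 - 165166) = (801207/2)/92674 = (801207/2)*(1/92674) = 801207/185348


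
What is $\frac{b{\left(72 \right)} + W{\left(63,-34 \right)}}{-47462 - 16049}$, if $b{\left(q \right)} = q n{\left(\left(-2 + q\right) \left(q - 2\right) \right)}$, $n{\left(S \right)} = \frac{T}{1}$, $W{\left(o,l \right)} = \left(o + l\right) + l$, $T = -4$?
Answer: $\frac{293}{63511} \approx 0.0046134$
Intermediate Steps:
$W{\left(o,l \right)} = o + 2 l$ ($W{\left(o,l \right)} = \left(l + o\right) + l = o + 2 l$)
$n{\left(S \right)} = -4$ ($n{\left(S \right)} = - \frac{4}{1} = \left(-4\right) 1 = -4$)
$b{\left(q \right)} = - 4 q$ ($b{\left(q \right)} = q \left(-4\right) = - 4 q$)
$\frac{b{\left(72 \right)} + W{\left(63,-34 \right)}}{-47462 - 16049} = \frac{\left(-4\right) 72 + \left(63 + 2 \left(-34\right)\right)}{-47462 - 16049} = \frac{-288 + \left(63 - 68\right)}{-63511} = \left(-288 - 5\right) \left(- \frac{1}{63511}\right) = \left(-293\right) \left(- \frac{1}{63511}\right) = \frac{293}{63511}$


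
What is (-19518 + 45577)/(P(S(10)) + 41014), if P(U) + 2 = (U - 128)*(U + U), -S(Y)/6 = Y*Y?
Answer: 26059/914612 ≈ 0.028492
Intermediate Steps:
S(Y) = -6*Y² (S(Y) = -6*Y*Y = -6*Y²)
P(U) = -2 + 2*U*(-128 + U) (P(U) = -2 + (U - 128)*(U + U) = -2 + (-128 + U)*(2*U) = -2 + 2*U*(-128 + U))
(-19518 + 45577)/(P(S(10)) + 41014) = (-19518 + 45577)/((-2 - (-1536)*10² + 2*(-6*10²)²) + 41014) = 26059/((-2 - (-1536)*100 + 2*(-6*100)²) + 41014) = 26059/((-2 - 256*(-600) + 2*(-600)²) + 41014) = 26059/((-2 + 153600 + 2*360000) + 41014) = 26059/((-2 + 153600 + 720000) + 41014) = 26059/(873598 + 41014) = 26059/914612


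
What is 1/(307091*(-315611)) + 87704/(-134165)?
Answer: -8500385484932269/13003445892638165 ≈ -0.65370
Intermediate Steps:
1/(307091*(-315611)) + 87704/(-134165) = (1/307091)*(-1/315611) + 87704*(-1/134165) = -1/96921297601 - 87704/134165 = -8500385484932269/13003445892638165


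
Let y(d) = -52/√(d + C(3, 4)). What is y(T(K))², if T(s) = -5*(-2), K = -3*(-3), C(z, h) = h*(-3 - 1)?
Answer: -1352/3 ≈ -450.67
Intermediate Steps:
C(z, h) = -4*h (C(z, h) = h*(-4) = -4*h)
K = 9
T(s) = 10
y(d) = -52/√(-16 + d) (y(d) = -52/√(d - 4*4) = -52/√(d - 16) = -52/√(-16 + d))
y(T(K))² = (-52/√(-16 + 10))² = (-(-26)*I*√6/3)² = (26*I*√6/3)² = -1352/3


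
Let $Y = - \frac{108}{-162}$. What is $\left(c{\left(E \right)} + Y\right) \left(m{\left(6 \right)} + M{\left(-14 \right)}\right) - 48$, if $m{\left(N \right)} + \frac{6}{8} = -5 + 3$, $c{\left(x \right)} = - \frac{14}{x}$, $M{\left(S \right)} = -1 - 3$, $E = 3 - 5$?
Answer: $- \frac{399}{4} \approx -99.75$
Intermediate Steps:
$E = -2$
$Y = \frac{2}{3}$ ($Y = \left(-108\right) \left(- \frac{1}{162}\right) = \frac{2}{3} \approx 0.66667$)
$M{\left(S \right)} = -4$ ($M{\left(S \right)} = -1 - 3 = -4$)
$m{\left(N \right)} = - \frac{11}{4}$ ($m{\left(N \right)} = - \frac{3}{4} + \left(-5 + 3\right) = - \frac{3}{4} - 2 = - \frac{11}{4}$)
$\left(c{\left(E \right)} + Y\right) \left(m{\left(6 \right)} + M{\left(-14 \right)}\right) - 48 = \left(- \frac{14}{-2} + \frac{2}{3}\right) \left(- \frac{11}{4} - 4\right) - 48 = \left(\left(-14\right) \left(- \frac{1}{2}\right) + \frac{2}{3}\right) \left(- \frac{27}{4}\right) - 48 = \left(7 + \frac{2}{3}\right) \left(- \frac{27}{4}\right) - 48 = \frac{23}{3} \left(- \frac{27}{4}\right) - 48 = - \frac{207}{4} - 48 = - \frac{399}{4}$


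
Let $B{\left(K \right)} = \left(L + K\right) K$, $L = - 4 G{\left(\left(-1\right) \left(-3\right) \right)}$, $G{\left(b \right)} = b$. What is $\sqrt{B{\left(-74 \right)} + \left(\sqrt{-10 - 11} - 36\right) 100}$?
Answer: $2 \sqrt{691 + 25 i \sqrt{21}} \approx 52.753 + 4.3434 i$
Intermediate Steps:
$L = -12$ ($L = - 4 \left(\left(-1\right) \left(-3\right)\right) = \left(-4\right) 3 = -12$)
$B{\left(K \right)} = K \left(-12 + K\right)$ ($B{\left(K \right)} = \left(-12 + K\right) K = K \left(-12 + K\right)$)
$\sqrt{B{\left(-74 \right)} + \left(\sqrt{-10 - 11} - 36\right) 100} = \sqrt{- 74 \left(-12 - 74\right) + \left(\sqrt{-10 - 11} - 36\right) 100} = \sqrt{\left(-74\right) \left(-86\right) + \left(\sqrt{-21} - 36\right) 100} = \sqrt{6364 + \left(i \sqrt{21} - 36\right) 100} = \sqrt{6364 + \left(-36 + i \sqrt{21}\right) 100} = \sqrt{6364 - \left(3600 - 100 i \sqrt{21}\right)} = \sqrt{2764 + 100 i \sqrt{21}}$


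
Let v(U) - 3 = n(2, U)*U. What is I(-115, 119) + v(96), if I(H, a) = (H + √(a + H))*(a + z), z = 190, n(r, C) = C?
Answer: -25698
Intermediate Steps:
v(U) = 3 + U² (v(U) = 3 + U*U = 3 + U²)
I(H, a) = (190 + a)*(H + √(H + a)) (I(H, a) = (H + √(a + H))*(a + 190) = (H + √(H + a))*(190 + a) = (190 + a)*(H + √(H + a)))
I(-115, 119) + v(96) = (190*(-115) + 190*√(-115 + 119) - 115*119 + 119*√(-115 + 119)) + (3 + 96²) = (-21850 + 190*√4 - 13685 + 119*√4) + (3 + 9216) = (-21850 + 190*2 - 13685 + 119*2) + 9219 = (-21850 + 380 - 13685 + 238) + 9219 = -34917 + 9219 = -25698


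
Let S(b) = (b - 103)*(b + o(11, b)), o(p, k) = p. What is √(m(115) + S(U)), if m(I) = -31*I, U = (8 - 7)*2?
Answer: 3*I*√542 ≈ 69.843*I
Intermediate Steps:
U = 2 (U = 1*2 = 2)
S(b) = (-103 + b)*(11 + b) (S(b) = (b - 103)*(b + 11) = (-103 + b)*(11 + b))
√(m(115) + S(U)) = √(-31*115 + (-1133 + 2² - 92*2)) = √(-3565 + (-1133 + 4 - 184)) = √(-3565 - 1313) = √(-4878) = 3*I*√542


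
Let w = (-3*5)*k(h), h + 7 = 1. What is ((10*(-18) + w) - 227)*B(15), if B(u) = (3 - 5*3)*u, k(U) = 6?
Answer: 89460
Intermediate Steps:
h = -6 (h = -7 + 1 = -6)
w = -90 (w = -3*5*6 = -15*6 = -90)
B(u) = -12*u (B(u) = (3 - 15)*u = -12*u)
((10*(-18) + w) - 227)*B(15) = ((10*(-18) - 90) - 227)*(-12*15) = ((-180 - 90) - 227)*(-180) = (-270 - 227)*(-180) = -497*(-180) = 89460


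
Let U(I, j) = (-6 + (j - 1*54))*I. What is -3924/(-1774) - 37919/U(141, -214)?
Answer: 109434061/34268358 ≈ 3.1934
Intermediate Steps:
U(I, j) = I*(-60 + j) (U(I, j) = (-6 + (j - 54))*I = (-6 + (-54 + j))*I = (-60 + j)*I = I*(-60 + j))
-3924/(-1774) - 37919/U(141, -214) = -3924/(-1774) - 37919*1/(141*(-60 - 214)) = -3924*(-1/1774) - 37919/(141*(-274)) = 1962/887 - 37919/(-38634) = 1962/887 - 37919*(-1/38634) = 1962/887 + 37919/38634 = 109434061/34268358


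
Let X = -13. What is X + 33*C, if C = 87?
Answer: 2858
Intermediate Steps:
X + 33*C = -13 + 33*87 = -13 + 2871 = 2858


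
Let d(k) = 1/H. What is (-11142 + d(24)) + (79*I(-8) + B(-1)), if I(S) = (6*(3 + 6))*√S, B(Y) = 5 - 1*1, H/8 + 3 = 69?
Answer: -5880863/528 + 8532*I*√2 ≈ -11138.0 + 12066.0*I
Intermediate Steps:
H = 528 (H = -24 + 8*69 = -24 + 552 = 528)
d(k) = 1/528
B(Y) = 4 (B(Y) = 5 - 1 = 4)
I(S) = 54*√S (I(S) = (6*9)*√S = 54*√S)
(-11142 + d(24)) + (79*I(-8) + B(-1)) = (-11142 + 1/528) + (79*(54*√(-8)) + 4) = -5882975/528 + (79*(54*(2*I*√2)) + 4) = -5882975/528 + (79*(108*I*√2) + 4) = -5882975/528 + (8532*I*√2 + 4) = -5882975/528 + (4 + 8532*I*√2) = -5880863/528 + 8532*I*√2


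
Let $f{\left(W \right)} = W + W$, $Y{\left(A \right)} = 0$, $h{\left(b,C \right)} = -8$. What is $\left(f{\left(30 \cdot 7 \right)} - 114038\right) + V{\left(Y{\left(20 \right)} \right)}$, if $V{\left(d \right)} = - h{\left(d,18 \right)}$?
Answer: $-113610$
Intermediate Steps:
$f{\left(W \right)} = 2 W$
$V{\left(d \right)} = 8$ ($V{\left(d \right)} = \left(-1\right) \left(-8\right) = 8$)
$\left(f{\left(30 \cdot 7 \right)} - 114038\right) + V{\left(Y{\left(20 \right)} \right)} = \left(2 \cdot 30 \cdot 7 - 114038\right) + 8 = \left(2 \cdot 210 - 114038\right) + 8 = \left(420 - 114038\right) + 8 = -113618 + 8 = -113610$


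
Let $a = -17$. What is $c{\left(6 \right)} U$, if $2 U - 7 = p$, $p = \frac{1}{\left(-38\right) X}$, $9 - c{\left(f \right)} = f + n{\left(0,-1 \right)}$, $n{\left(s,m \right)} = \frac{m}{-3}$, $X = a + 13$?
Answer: $\frac{355}{38} \approx 9.3421$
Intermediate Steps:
$X = -4$ ($X = -17 + 13 = -4$)
$n{\left(s,m \right)} = - \frac{m}{3}$ ($n{\left(s,m \right)} = m \left(- \frac{1}{3}\right) = - \frac{m}{3}$)
$c{\left(f \right)} = \frac{26}{3} - f$ ($c{\left(f \right)} = 9 - \left(f - - \frac{1}{3}\right) = 9 - \left(f + \frac{1}{3}\right) = 9 - \left(\frac{1}{3} + f\right) = \frac{26}{3} - f$)
$p = \frac{1}{152}$ ($p = \frac{1}{\left(-38\right) \left(-4\right)} = \left(- \frac{1}{38}\right) \left(- \frac{1}{4}\right) = \frac{1}{152} \approx 0.0065789$)
$U = \frac{1065}{304}$ ($U = \frac{7}{2} + \frac{1}{2} \cdot \frac{1}{152} = \frac{7}{2} + \frac{1}{304} = \frac{1065}{304} \approx 3.5033$)
$c{\left(6 \right)} U = \left(\frac{26}{3} - 6\right) \frac{1065}{304} = \frac{8}{3} \cdot \frac{1065}{304} = \frac{355}{38}$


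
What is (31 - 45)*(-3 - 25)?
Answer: 392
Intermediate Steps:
(31 - 45)*(-3 - 25) = -14*(-28) = 392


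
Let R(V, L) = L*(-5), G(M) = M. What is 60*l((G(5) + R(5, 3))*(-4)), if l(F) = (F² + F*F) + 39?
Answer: 194340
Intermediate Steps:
R(V, L) = -5*L
l(F) = 39 + 2*F² (l(F) = (F² + F²) + 39 = 2*F² + 39 = 39 + 2*F²)
60*l((G(5) + R(5, 3))*(-4)) = 60*(39 + 2*((5 - 5*3)*(-4))²) = 60*(39 + 2*((5 - 15)*(-4))²) = 60*(39 + 2*(-10*(-4))²) = 60*(39 + 2*40²) = 60*(39 + 2*1600) = 60*(39 + 3200) = 60*3239 = 194340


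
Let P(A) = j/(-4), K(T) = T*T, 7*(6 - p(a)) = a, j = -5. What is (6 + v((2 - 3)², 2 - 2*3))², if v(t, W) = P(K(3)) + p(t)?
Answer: 134689/784 ≈ 171.80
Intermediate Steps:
p(a) = 6 - a/7
K(T) = T²
P(A) = 5/4 (P(A) = -5/(-4) = -5*(-¼) = 5/4)
v(t, W) = 29/4 - t/7 (v(t, W) = 5/4 + (6 - t/7) = 29/4 - t/7)
(6 + v((2 - 3)², 2 - 2*3))² = (6 + (29/4 - (2 - 3)²/7))² = (6 + (29/4 - ⅐*(-1)²))² = (6 + (29/4 - ⅐*1))² = (6 + (29/4 - ⅐))² = (6 + 199/28)² = (367/28)² = 134689/784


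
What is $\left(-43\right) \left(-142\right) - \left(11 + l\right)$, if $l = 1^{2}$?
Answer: $6094$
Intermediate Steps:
$l = 1$
$\left(-43\right) \left(-142\right) - \left(11 + l\right) = \left(-43\right) \left(-142\right) - 12 = 6106 + \left(\left(-28 + 17\right) - 1\right) = 6106 - 12 = 6094$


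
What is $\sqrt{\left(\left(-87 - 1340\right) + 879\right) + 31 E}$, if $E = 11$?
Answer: $3 i \sqrt{23} \approx 14.387 i$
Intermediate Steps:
$\sqrt{\left(\left(-87 - 1340\right) + 879\right) + 31 E} = \sqrt{\left(\left(-87 - 1340\right) + 879\right) + 31 \cdot 11} = \sqrt{\left(-1427 + 879\right) + 341} = \sqrt{-548 + 341} = \sqrt{-207} = 3 i \sqrt{23}$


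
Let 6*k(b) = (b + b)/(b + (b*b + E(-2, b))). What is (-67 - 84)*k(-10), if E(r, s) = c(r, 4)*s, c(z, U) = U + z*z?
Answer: 151/3 ≈ 50.333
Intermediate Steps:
c(z, U) = U + z**2
E(r, s) = s*(4 + r**2) (E(r, s) = (4 + r**2)*s = s*(4 + r**2))
k(b) = b/(3*(b**2 + 9*b)) (k(b) = ((b + b)/(b + (b*b + b*(4 + (-2)**2))))/6 = ((2*b)/(b + (b**2 + b*(4 + 4))))/6 = ((2*b)/(b + (b**2 + b*8)))/6 = ((2*b)/(b + (b**2 + 8*b)))/6 = ((2*b)/(b**2 + 9*b))/6 = (2*b/(b**2 + 9*b))/6 = b/(3*(b**2 + 9*b)))
(-67 - 84)*k(-10) = (-67 - 84)*(1/(3*(9 - 10))) = -151/(3*(-1)) = -151*(-1)/3 = -151*(-1/3) = 151/3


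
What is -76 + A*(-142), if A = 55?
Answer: -7886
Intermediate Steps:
-76 + A*(-142) = -76 + 55*(-142) = -76 - 7810 = -7886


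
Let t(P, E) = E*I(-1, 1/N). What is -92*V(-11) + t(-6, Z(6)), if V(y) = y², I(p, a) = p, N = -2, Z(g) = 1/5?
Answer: -55661/5 ≈ -11132.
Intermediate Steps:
Z(g) = ⅕
t(P, E) = -E (t(P, E) = E*(-1) = -E)
-92*V(-11) + t(-6, Z(6)) = -92*(-11)² - 1*⅕ = -92*121 - ⅕ = -11132 - ⅕ = -55661/5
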